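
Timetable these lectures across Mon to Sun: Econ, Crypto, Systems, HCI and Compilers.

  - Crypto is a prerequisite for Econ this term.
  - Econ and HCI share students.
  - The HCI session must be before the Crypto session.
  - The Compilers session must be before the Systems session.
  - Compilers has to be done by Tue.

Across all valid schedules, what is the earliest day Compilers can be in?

Compilers's own window allows nothing later than Tue.
Compilers at Mon is achievable: Econ -> Wed, Systems -> Tue, HCI -> Mon, Crypto -> Tue, Compilers -> Mon.

Mon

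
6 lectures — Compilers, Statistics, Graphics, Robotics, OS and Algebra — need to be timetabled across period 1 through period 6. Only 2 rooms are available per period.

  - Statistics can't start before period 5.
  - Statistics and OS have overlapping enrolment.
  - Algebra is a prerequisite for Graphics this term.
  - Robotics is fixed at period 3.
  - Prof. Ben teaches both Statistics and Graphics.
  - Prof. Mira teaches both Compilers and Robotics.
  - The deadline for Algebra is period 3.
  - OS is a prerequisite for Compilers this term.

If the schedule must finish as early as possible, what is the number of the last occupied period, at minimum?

The precedence chain requires at least 2 distinct periods.
With at most 2 per period and 6 lectures, at least 3 periods are needed.
Statistics can't be placed before period 5, so the schedule must run through at least period 5.
5 works (last occupied period: period 5): for example OS in period 1, Algebra in period 1, Robotics in period 3, Graphics in period 2, Statistics in period 5, Compilers in period 2.

5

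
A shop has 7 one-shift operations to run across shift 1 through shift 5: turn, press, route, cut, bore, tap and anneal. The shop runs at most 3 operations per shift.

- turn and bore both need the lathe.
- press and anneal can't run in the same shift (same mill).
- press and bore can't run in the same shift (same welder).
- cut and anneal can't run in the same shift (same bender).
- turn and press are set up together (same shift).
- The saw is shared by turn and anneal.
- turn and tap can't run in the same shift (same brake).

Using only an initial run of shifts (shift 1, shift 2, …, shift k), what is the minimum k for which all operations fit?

3

With at most 3 per shift and 7 operations, at least 3 shifts are needed.
3 works (last occupied shift: shift 3): for example route -> shift 1, bore -> shift 2, cut -> shift 2, tap -> shift 2, press -> shift 1, turn -> shift 1, anneal -> shift 3.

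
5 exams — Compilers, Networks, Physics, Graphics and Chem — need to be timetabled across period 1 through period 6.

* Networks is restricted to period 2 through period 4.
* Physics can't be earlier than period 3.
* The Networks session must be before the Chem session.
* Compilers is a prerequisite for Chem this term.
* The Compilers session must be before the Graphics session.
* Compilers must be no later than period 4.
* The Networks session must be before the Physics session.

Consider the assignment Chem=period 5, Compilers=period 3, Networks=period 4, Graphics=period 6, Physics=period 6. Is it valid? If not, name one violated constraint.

Yes

Compilers is a prerequisite for Chem this term — holds.
The Networks session must be before the Physics session — holds.
Networks is restricted to period 2 through period 4 — holds.
The Networks session must be before the Chem session — holds.
Compilers must be no later than period 4 — holds.
Physics can't be earlier than period 3 — holds.
The Compilers session must be before the Graphics session — holds.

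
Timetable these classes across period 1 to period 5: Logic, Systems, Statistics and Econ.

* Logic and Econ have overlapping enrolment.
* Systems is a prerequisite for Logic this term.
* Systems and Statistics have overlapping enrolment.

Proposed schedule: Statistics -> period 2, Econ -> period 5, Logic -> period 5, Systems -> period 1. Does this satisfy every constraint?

Systems is a prerequisite for Logic this term — holds.
Systems and Statistics have overlapping enrolment — holds.
Logic and Econ have overlapping enrolment — violated.

No — it violates: Logic and Econ have overlapping enrolment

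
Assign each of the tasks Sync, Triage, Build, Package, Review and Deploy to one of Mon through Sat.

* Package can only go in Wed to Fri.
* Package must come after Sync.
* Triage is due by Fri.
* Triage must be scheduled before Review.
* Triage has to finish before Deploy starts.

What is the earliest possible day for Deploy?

Tue

Precedence pushes Deploy to at least Tue.
Deploy at Tue is achievable: Triage in Mon, Deploy in Tue, Build in Mon, Sync in Mon, Review in Tue, Package in Wed.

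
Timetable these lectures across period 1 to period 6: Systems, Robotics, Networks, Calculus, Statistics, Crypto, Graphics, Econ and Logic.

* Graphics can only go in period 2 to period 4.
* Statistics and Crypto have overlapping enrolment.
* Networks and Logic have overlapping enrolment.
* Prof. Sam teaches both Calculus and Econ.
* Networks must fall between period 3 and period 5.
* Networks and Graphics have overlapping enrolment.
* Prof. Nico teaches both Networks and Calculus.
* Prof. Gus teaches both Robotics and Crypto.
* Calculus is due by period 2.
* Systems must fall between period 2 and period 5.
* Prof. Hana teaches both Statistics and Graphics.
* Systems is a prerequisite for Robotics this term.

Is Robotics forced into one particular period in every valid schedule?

Robotics can be period 3 (e.g. Calculus=period 1; Robotics=period 3; Statistics=period 1; Systems=period 2; Graphics=period 2; Crypto=period 2; Logic=period 1; Networks=period 3; Econ=period 2) or period 4 (e.g. Statistics -> period 1, Econ -> period 2, Networks -> period 3, Systems -> period 2, Crypto -> period 2, Logic -> period 1, Robotics -> period 4, Graphics -> period 2, Calculus -> period 1).

No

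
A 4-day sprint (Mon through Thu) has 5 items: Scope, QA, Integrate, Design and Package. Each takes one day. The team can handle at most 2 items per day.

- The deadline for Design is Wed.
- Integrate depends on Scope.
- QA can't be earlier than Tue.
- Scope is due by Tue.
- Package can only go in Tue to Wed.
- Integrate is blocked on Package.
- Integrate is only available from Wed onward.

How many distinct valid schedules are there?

Splitting on Scope: it can be Mon (23), Tue (14). Listing each branch's schedules as (QA, Integrate, Design, Package):
Scope=Mon: (Tue,Wed,Mon,Tue) (Tue,Wed,Wed,Tue) (Tue,Thu,Mon,Tue) (Tue,Thu,Mon,Wed) (Tue,Thu,Tue,Wed) (Tue,Thu,Wed,Tue) (Tue,Thu,Wed,Wed) (Wed,Wed,Mon,Tue) (Wed,Wed,Tue,Tue) (Wed,Thu,Mon,Tue) (Wed,Thu,Mon,Wed) (Wed,Thu,Tue,Tue) (Wed,Thu,Tue,Wed) (Wed,Thu,Wed,Tue) (Thu,Wed,Mon,Tue) (Thu,Wed,Tue,Tue) (Thu,Wed,Wed,Tue) (Thu,Thu,Mon,Tue) (Thu,Thu,Mon,Wed) (Thu,Thu,Tue,Tue) (Thu,Thu,Tue,Wed) (Thu,Thu,Wed,Tue) (Thu,Thu,Wed,Wed) — 23.
Scope=Tue: (Tue,Thu,Mon,Wed) (Tue,Thu,Wed,Wed) (Wed,Wed,Mon,Tue) (Wed,Thu,Mon,Tue) (Wed,Thu,Mon,Wed) (Wed,Thu,Tue,Wed) (Wed,Thu,Wed,Tue) (Thu,Wed,Mon,Tue) (Thu,Wed,Wed,Tue) (Thu,Thu,Mon,Tue) (Thu,Thu,Mon,Wed) (Thu,Thu,Tue,Wed) (Thu,Thu,Wed,Tue) (Thu,Thu,Wed,Wed) — 14.
Summing: 23 + 14 = 37.

37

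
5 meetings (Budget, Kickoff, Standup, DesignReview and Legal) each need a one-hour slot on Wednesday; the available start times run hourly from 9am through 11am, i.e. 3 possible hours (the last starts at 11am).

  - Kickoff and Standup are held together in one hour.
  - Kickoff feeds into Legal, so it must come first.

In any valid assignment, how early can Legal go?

10am

Precedence pushes Legal to at least 10am.
Legal at 10am is achievable: Kickoff -> 9am; Legal -> 10am; Standup -> 9am; Budget -> 9am; DesignReview -> 9am.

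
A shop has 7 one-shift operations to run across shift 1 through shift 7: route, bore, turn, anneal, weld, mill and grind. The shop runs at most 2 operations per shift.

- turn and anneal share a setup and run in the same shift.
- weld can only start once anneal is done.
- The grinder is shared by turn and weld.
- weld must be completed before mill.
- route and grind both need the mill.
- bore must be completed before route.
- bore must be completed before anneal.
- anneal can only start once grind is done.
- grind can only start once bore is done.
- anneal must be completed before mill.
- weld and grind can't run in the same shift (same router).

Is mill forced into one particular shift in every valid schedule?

No

mill can be shift 5 (e.g. anneal -> shift 3; bore -> shift 1; grind -> shift 2; turn -> shift 3; weld -> shift 4; mill -> shift 5; route -> shift 4) or shift 6 (e.g. bore -> shift 1; route -> shift 4; anneal -> shift 3; turn -> shift 3; mill -> shift 6; grind -> shift 2; weld -> shift 4).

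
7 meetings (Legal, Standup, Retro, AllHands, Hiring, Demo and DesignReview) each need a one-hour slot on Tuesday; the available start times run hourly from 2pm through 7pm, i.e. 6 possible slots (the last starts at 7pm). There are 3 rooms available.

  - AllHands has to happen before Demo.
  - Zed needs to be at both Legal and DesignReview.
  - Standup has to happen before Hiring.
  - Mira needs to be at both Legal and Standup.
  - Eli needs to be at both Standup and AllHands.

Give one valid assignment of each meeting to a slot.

Hiring -> 3pm; AllHands -> 3pm; Standup -> 2pm; Retro -> 2pm; Legal -> 3pm; DesignReview -> 2pm; Demo -> 4pm

Checking: AllHands(3pm) before Demo(4pm); Standup(2pm) before Hiring(3pm); Standup(2pm) != AllHands(3pm); Legal(3pm) != Standup(2pm); Legal(3pm) != DesignReview(2pm); max 3 per slot (cap 3).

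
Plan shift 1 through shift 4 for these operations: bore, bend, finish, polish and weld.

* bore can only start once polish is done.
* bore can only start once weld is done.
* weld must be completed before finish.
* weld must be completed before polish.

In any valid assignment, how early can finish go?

Precedence pushes finish to at least shift 2.
finish at shift 2 is achievable: bend in shift 1, finish in shift 2, bore in shift 3, polish in shift 2, weld in shift 1.

shift 2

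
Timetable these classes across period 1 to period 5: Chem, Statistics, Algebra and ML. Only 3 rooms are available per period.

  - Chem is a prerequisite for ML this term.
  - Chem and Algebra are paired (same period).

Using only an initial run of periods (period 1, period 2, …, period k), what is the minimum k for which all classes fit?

The precedence chain requires at least 2 distinct periods.
With at most 3 per period and 4 classes, at least 2 periods are needed.
2 works (last occupied period: period 2): for example Chem in period 1, Algebra in period 1, ML in period 2, Statistics in period 1.

2 periods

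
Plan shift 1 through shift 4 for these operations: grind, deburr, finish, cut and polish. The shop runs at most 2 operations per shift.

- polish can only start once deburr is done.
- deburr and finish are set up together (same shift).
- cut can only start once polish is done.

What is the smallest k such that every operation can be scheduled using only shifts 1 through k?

The precedence chain requires at least 3 distinct shifts.
With at most 2 per shift and 5 operations, at least 3 shifts are needed.
3 works (last occupied shift: shift 3): for example deburr -> shift 1, cut -> shift 3, finish -> shift 1, grind -> shift 2, polish -> shift 2.

3 shifts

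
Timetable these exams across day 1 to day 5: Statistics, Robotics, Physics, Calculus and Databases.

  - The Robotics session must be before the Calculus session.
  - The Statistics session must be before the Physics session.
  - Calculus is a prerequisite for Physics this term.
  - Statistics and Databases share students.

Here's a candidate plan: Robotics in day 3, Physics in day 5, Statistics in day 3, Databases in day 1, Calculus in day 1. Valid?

No. The Robotics session must be before the Calculus session is not satisfied.

Statistics and Databases share students — holds.
Calculus is a prerequisite for Physics this term — holds.
The Statistics session must be before the Physics session — holds.
The Robotics session must be before the Calculus session — violated.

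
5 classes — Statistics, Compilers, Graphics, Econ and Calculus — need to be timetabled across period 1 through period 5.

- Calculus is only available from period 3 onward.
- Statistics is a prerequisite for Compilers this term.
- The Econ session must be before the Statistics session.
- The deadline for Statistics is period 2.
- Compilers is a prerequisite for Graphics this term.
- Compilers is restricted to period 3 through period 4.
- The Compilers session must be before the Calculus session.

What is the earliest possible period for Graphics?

period 4

Precedence pushes Graphics to at least period 4.
Graphics at period 4 is achievable: Econ -> period 1, Calculus -> period 4, Graphics -> period 4, Compilers -> period 3, Statistics -> period 2.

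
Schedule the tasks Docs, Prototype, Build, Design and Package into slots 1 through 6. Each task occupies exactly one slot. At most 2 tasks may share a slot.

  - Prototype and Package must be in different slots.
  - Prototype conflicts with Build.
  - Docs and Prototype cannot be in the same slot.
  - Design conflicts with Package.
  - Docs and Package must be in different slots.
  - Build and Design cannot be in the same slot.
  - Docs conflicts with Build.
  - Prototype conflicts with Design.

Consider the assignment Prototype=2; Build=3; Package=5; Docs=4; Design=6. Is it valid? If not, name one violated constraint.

Valid

Docs and Package must be in different slots — holds.
Build and Design cannot be in the same slot — holds.
At most 2 tasks may share a slot — holds.
Design conflicts with Package — holds.
Prototype conflicts with Design — holds.
Prototype conflicts with Build — holds.
Docs and Prototype cannot be in the same slot — holds.
Prototype and Package must be in different slots — holds.
Docs conflicts with Build — holds.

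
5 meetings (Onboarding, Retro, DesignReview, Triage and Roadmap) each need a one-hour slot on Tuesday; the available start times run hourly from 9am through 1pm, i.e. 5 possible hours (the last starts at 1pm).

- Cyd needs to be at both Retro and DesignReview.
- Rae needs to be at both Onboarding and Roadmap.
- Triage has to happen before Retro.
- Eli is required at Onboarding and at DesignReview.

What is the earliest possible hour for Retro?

10am

Precedence pushes Retro to at least 10am.
Retro at 10am is achievable: Triage -> 9am, Retro -> 10am, Onboarding -> 9am, DesignReview -> 11am, Roadmap -> 10am.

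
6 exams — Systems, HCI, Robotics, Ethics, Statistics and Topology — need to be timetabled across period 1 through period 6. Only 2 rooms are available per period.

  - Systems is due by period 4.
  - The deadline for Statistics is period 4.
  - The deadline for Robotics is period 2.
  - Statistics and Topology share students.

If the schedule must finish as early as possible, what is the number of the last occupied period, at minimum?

With at most 2 per period and 6 exams, at least 3 periods are needed.
3 works (last occupied period: period 3): for example Topology=period 3, Ethics=period 3, Systems=period 1, Robotics=period 1, Statistics=period 2, HCI=period 2.

3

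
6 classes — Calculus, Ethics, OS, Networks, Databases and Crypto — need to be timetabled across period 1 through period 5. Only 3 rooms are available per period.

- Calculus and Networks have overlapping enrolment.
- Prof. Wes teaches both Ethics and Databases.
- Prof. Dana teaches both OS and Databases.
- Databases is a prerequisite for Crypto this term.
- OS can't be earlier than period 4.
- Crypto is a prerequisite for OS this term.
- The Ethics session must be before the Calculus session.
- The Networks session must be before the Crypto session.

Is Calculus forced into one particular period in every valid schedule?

No

Calculus can be period 2 (e.g. Networks -> period 1; Crypto -> period 3; Calculus -> period 2; OS -> period 4; Ethics -> period 1; Databases -> period 2) or period 3 (e.g. Ethics=period 2, Crypto=period 2, Networks=period 1, Databases=period 1, Calculus=period 3, OS=period 4).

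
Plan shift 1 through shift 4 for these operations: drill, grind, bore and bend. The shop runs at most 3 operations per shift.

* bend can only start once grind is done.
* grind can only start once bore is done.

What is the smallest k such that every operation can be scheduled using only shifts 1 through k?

The precedence chain requires at least 3 distinct shifts.
With at most 3 per shift and 4 operations, at least 2 shifts are needed.
3 works (last occupied shift: shift 3): for example bend=shift 3, bore=shift 1, grind=shift 2, drill=shift 1.

3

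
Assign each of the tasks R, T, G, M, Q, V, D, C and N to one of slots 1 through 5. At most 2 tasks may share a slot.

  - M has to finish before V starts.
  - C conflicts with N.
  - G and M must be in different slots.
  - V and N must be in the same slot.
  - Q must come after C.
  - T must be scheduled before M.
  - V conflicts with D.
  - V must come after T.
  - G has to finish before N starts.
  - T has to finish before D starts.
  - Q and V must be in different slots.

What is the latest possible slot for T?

3

Downstream work caps T at 3.
T at 3 is achievable: T -> 3, G -> 1, D -> 4, N -> 5, M -> 4, R -> 2, C -> 1, V -> 5, Q -> 2.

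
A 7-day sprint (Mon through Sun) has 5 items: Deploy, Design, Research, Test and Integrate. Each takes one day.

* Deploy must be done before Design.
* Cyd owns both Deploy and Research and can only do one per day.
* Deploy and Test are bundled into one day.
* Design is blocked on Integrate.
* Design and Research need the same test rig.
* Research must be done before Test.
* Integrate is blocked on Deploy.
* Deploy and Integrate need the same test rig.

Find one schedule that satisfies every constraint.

Deploy=Tue; Integrate=Wed; Research=Mon; Design=Thu; Test=Tue

Checking: Deploy(Tue) before Design(Thu); Integrate(Wed) before Design(Thu); Research(Mon) before Test(Tue); Deploy(Tue) before Integrate(Wed); Design(Thu) != Research(Mon); Deploy(Tue) != Integrate(Wed); Deploy(Tue) != Research(Mon); Deploy = Test = Tue.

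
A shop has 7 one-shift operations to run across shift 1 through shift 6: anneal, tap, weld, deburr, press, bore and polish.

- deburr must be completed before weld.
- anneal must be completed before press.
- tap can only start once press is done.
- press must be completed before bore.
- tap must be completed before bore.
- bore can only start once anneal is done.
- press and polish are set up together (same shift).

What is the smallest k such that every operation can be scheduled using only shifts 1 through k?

4

The precedence chain requires at least 4 distinct shifts.
4 works (last occupied shift: shift 4): for example weld=shift 2; deburr=shift 1; press=shift 2; polish=shift 2; bore=shift 4; anneal=shift 1; tap=shift 3.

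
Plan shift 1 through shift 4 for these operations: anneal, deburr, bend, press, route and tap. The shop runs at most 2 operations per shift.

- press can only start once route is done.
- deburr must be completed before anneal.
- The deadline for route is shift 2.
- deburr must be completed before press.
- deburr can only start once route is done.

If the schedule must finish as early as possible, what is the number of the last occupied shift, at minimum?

shift 3

The precedence chain requires at least 3 distinct shifts.
With at most 2 per shift and 6 operations, at least 3 shifts are needed.
3 works (last occupied shift: shift 3): for example anneal=shift 3; deburr=shift 2; tap=shift 2; bend=shift 1; press=shift 3; route=shift 1.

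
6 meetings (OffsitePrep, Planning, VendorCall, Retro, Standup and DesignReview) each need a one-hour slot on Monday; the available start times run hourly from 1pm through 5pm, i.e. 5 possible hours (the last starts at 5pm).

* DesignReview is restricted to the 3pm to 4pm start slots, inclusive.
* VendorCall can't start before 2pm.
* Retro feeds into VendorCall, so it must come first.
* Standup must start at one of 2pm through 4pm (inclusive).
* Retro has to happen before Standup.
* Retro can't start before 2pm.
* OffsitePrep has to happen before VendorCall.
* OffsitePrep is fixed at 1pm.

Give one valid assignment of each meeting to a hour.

VendorCall=3pm, Retro=2pm, DesignReview=3pm, OffsitePrep=1pm, Planning=1pm, Standup=3pm

Checking: OffsitePrep(1pm) before VendorCall(3pm); Retro(2pm) before VendorCall(3pm); Retro(2pm) before Standup(3pm); Standup=3pm in [2pm,4pm]; VendorCall=3pm in [2pm,5pm]; Retro=2pm in [2pm,5pm]; DesignReview=3pm in [3pm,4pm]; OffsitePrep=1pm in [1pm,1pm].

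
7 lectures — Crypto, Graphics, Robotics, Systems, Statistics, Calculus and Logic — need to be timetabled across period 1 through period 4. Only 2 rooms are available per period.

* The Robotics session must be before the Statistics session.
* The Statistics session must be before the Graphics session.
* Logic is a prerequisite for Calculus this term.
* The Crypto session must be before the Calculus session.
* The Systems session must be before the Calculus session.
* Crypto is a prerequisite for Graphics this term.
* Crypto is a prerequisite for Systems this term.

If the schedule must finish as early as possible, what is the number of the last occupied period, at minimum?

The precedence chain requires at least 3 distinct periods.
With at most 2 per period and 7 lectures, at least 4 periods are needed.
4 works (last occupied period: period 4): for example Crypto in period 1, Logic in period 2, Calculus in period 3, Statistics in period 3, Systems in period 2, Graphics in period 4, Robotics in period 1.

period 4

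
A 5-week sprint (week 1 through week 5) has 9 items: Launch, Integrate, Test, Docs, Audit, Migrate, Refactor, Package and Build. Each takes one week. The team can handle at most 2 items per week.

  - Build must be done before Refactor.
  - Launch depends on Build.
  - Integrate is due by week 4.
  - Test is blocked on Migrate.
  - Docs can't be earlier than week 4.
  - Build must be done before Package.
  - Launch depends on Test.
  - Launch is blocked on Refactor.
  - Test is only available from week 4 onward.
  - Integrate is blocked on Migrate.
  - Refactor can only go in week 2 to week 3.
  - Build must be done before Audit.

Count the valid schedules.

60

Splitting on Integrate: it can be week 2 (22), week 3 (26), week 4 (12). Listing each branch's schedules as (Launch, Test, Docs, Audit, Migrate, Refactor, Package, Build) by week number:
Integrate=week 2: (5,4,4,2,1,3,3,1) (5,4,4,2,1,3,5,1) (5,4,4,3,1,2,3,1) (5,4,4,3,1,2,5,1) (5,4,4,3,1,3,2,1) (5,4,4,3,1,3,5,1) (5,4,4,3,1,3,5,2) (5,4,4,5,1,2,3,1) (5,4,4,5,1,3,2,1) (5,4,4,5,1,3,3,1) (5,4,4,5,1,3,3,2) (5,4,5,2,1,3,3,1) (5,4,5,2,1,3,4,1) (5,4,5,3,1,2,3,1) (5,4,5,3,1,2,4,1) (5,4,5,3,1,3,2,1) (5,4,5,3,1,3,4,1) (5,4,5,3,1,3,4,2) (5,4,5,4,1,2,3,1) (5,4,5,4,1,3,2,1) (5,4,5,4,1,3,3,1) (5,4,5,4,1,3,3,2) — 22.
Integrate=week 3: (5,4,4,2,1,2,3,1) (5,4,4,2,1,2,5,1) (5,4,4,2,1,3,2,1) (5,4,4,2,1,3,5,1) (5,4,4,2,2,3,5,1) (5,4,4,3,1,2,2,1) (5,4,4,3,1,2,5,1) (5,4,4,3,2,2,5,1) (5,4,4,5,1,2,2,1) (5,4,4,5,1,2,3,1) (5,4,4,5,1,3,2,1) (5,4,4,5,2,2,3,1) (5,4,4,5,2,3,2,1) (5,4,5,2,1,2,3,1) (5,4,5,2,1,2,4,1) (5,4,5,2,1,3,2,1) (5,4,5,2,1,3,4,1) (5,4,5,2,2,3,4,1) (5,4,5,3,1,2,2,1) (5,4,5,3,1,2,4,1) (5,4,5,3,2,2,4,1) (5,4,5,4,1,2,2,1) (5,4,5,4,1,2,3,1) (5,4,5,4,1,3,2,1) (5,4,5,4,2,2,3,1) (5,4,5,4,2,3,2,1) — 26.
Integrate=week 4: (5,4,5,2,1,2,3,1) (5,4,5,2,1,3,2,1) (5,4,5,2,1,3,3,1) (5,4,5,2,2,3,3,1) (5,4,5,2,3,2,3,1) (5,4,5,2,3,3,2,1) (5,4,5,3,1,2,2,1) (5,4,5,3,1,2,3,1) (5,4,5,3,1,3,2,1) (5,4,5,3,2,2,3,1) (5,4,5,3,2,3,2,1) (5,4,5,3,3,2,2,1) — 12.
Summing: 22 + 26 + 12 = 60.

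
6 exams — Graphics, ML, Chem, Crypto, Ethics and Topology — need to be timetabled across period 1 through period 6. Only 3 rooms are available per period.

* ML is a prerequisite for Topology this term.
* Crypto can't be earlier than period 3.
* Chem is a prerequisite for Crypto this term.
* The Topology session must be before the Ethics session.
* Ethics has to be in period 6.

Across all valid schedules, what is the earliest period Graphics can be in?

period 1

Graphics at period 1 is achievable: Ethics -> period 6; Crypto -> period 3; Graphics -> period 1; Topology -> period 2; Chem -> period 1; ML -> period 1.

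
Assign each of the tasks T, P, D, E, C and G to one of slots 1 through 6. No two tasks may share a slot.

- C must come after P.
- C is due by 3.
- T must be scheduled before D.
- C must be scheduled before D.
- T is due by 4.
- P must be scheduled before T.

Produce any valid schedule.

C=2, G=6, P=1, E=5, D=4, T=3

Checking: P(1) before C(2); P(1) before T(3); C(2) before D(4); T(3) before D(4); C=2 in [1,3]; T=3 in [1,4]; max 1 per slot (cap 1).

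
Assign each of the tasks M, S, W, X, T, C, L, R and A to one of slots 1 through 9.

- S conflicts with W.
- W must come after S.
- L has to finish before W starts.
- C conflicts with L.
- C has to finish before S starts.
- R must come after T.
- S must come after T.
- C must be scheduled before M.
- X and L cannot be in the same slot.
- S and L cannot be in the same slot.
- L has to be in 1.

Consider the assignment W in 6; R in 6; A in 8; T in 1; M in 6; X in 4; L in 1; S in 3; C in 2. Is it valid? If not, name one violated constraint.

Yes, all constraints hold

C must be scheduled before M — holds.
X and L cannot be in the same slot — holds.
W must come after S — holds.
C conflicts with L — holds.
S conflicts with W — holds.
S and L cannot be in the same slot — holds.
R must come after T — holds.
S must come after T — holds.
C has to finish before S starts — holds.
L has to finish before W starts — holds.
L has to be in 1 — holds.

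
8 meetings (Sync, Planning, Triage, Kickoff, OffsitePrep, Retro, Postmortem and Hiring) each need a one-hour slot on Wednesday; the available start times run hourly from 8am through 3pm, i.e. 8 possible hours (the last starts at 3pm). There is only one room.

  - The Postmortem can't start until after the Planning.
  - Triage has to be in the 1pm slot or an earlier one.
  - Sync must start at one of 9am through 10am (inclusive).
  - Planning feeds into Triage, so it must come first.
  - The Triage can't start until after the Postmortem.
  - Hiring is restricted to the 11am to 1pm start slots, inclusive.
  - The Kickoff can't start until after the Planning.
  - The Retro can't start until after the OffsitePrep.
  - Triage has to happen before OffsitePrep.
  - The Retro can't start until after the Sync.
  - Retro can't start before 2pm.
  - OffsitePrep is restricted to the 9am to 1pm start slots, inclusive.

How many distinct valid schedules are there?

Splitting on Sync: it can be 9am (6), 10am (6). Listing each branch's schedules as (Planning, Triage, Kickoff, OffsitePrep, Retro, Postmortem, Hiring):
Sync=9am: (8am,11am,2pm,12pm,3pm,10am,1pm) (8am,11am,2pm,1pm,3pm,10am,12pm) (8am,11am,3pm,12pm,2pm,10am,1pm) (8am,11am,3pm,1pm,2pm,10am,12pm) (8am,12pm,2pm,1pm,3pm,10am,11am) (8am,12pm,3pm,1pm,2pm,10am,11am) — 6.
Sync=10am: (8am,11am,2pm,12pm,3pm,9am,1pm) (8am,11am,2pm,1pm,3pm,9am,12pm) (8am,11am,3pm,12pm,2pm,9am,1pm) (8am,11am,3pm,1pm,2pm,9am,12pm) (8am,12pm,2pm,1pm,3pm,9am,11am) (8am,12pm,3pm,1pm,2pm,9am,11am) — 6.
Summing: 6 + 6 = 12.

12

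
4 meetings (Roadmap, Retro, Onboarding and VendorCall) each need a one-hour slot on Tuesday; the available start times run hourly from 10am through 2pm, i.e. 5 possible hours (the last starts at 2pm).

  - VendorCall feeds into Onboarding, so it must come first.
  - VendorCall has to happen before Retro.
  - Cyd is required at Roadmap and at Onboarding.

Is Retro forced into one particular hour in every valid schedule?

No

Retro can be 11am (e.g. VendorCall in 10am, Onboarding in 11am, Retro in 11am, Roadmap in 10am) or 12pm (e.g. Roadmap in 10am, Onboarding in 11am, Retro in 12pm, VendorCall in 10am).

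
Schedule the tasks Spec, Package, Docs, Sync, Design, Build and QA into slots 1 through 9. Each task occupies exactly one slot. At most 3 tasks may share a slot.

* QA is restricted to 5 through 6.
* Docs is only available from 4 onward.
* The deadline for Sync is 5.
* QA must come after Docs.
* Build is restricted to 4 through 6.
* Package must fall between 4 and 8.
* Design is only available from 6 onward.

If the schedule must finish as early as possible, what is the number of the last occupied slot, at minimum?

6

The precedence chain requires at least 2 distinct slots.
With at most 3 per slot and 7 tasks, at least 3 slots are needed.
Design can't be placed before 6, so the schedule must run through at least slot 6.
6 works (last occupied slot: 6): for example Spec -> 1; Sync -> 1; Design -> 6; QA -> 5; Build -> 4; Package -> 4; Docs -> 4.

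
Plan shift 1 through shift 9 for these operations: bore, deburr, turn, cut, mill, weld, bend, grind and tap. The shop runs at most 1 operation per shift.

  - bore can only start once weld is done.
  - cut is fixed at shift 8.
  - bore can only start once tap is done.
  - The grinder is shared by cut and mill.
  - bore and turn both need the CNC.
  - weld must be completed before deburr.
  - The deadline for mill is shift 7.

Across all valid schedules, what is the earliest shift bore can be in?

Precedence pushes bore to at least shift 2.
bore at shift 3 is achievable: bore=shift 3; mill=shift 4; tap=shift 2; weld=shift 1; deburr=shift 5; grind=shift 9; bend=shift 7; turn=shift 6; cut=shift 8.
Nothing earlier works — the conflict and capacity constraints rule out every shift before shift 3.

shift 3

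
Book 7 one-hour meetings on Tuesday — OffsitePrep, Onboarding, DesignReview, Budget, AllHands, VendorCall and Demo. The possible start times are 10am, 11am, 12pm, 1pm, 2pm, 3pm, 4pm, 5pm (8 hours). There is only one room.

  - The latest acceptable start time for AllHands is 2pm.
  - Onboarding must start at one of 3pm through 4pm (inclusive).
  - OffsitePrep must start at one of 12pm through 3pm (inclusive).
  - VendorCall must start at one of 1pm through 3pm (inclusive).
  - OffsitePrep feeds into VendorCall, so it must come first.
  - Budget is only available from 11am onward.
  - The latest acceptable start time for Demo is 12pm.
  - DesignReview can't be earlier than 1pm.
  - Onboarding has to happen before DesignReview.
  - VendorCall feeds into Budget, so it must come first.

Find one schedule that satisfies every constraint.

Budget in 2pm, OffsitePrep in 12pm, AllHands in 11am, Demo in 10am, DesignReview in 4pm, Onboarding in 3pm, VendorCall in 1pm

Checking: VendorCall(1pm) before Budget(2pm); OffsitePrep(12pm) before VendorCall(1pm); Onboarding(3pm) before DesignReview(4pm); AllHands=11am in [10am,2pm]; Onboarding=3pm in [3pm,4pm]; VendorCall=1pm in [1pm,3pm]; DesignReview=4pm in [1pm,5pm]; Demo=10am in [10am,12pm]; Budget=2pm in [11am,5pm]; OffsitePrep=12pm in [12pm,3pm]; max 1 per hour (cap 1).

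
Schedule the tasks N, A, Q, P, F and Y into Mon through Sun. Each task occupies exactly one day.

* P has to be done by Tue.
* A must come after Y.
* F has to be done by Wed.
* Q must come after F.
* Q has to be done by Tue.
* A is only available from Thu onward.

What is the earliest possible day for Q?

Tue

Precedence pushes Q to at least Tue; Q's own window allows nothing later than Tue.
Q at Tue is achievable: N=Mon, P=Mon, A=Thu, Y=Mon, Q=Tue, F=Mon.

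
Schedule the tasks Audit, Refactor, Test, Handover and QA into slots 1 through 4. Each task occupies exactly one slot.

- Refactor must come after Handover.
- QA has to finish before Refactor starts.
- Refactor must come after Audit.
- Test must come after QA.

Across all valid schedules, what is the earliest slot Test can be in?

2

Precedence pushes Test to at least 2.
Test at 2 is achievable: Refactor in 2; Handover in 1; Audit in 1; Test in 2; QA in 1.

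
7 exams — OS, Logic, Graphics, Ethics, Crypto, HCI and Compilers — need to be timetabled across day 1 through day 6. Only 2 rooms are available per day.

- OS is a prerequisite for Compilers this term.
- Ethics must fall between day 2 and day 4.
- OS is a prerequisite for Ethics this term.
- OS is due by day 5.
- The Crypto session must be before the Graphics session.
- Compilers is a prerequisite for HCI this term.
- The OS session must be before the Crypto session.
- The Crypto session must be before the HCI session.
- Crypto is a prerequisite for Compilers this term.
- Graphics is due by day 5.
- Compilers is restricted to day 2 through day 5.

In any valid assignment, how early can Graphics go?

Precedence pushes Graphics to at least day 3; Graphics's own window allows nothing later than day 5.
Graphics at day 3 is achievable: Compilers in day 3, HCI in day 4, Graphics in day 3, OS in day 1, Ethics in day 2, Logic in day 1, Crypto in day 2.

day 3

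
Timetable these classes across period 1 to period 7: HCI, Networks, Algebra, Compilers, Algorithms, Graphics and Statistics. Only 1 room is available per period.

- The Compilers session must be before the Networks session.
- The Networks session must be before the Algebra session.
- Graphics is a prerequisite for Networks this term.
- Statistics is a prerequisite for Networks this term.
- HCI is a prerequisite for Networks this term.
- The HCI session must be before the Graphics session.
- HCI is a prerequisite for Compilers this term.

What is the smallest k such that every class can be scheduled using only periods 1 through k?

7 periods

The precedence chain requires at least 4 distinct periods.
With at most 1 per period and 7 classes, at least 7 periods are needed.
7 works (last occupied period: period 7): for example Algorithms in period 7; Graphics in period 3; Compilers in period 2; Networks in period 5; Statistics in period 4; HCI in period 1; Algebra in period 6.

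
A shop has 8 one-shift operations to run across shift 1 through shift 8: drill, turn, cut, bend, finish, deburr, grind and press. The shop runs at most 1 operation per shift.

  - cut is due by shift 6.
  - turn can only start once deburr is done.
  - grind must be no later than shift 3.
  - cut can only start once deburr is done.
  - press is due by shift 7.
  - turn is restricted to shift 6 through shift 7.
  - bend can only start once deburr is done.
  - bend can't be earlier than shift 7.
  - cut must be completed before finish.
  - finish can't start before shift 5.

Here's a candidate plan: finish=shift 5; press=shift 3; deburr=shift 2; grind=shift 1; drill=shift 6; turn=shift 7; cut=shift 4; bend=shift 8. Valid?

Yes

cut can only start once deburr is done — holds.
The shop runs at most 1 operation per shift — holds.
bend can only start once deburr is done — holds.
press is due by shift 7 — holds.
cut must be completed before finish — holds.
finish can't start before shift 5 — holds.
grind must be no later than shift 3 — holds.
cut is due by shift 6 — holds.
turn is restricted to shift 6 through shift 7 — holds.
bend can't be earlier than shift 7 — holds.
turn can only start once deburr is done — holds.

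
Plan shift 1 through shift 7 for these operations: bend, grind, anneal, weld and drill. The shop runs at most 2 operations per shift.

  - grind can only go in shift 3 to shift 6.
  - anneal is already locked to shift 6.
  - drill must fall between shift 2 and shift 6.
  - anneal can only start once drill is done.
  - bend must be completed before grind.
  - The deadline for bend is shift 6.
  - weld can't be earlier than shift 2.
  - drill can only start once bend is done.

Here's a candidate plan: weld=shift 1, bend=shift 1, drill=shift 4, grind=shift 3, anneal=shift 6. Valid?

Invalid. weld can't be earlier than shift 2.

anneal can only start once drill is done — holds.
drill must fall between shift 2 and shift 6 — holds.
The shop runs at most 2 operations per shift — holds.
drill can only start once bend is done — holds.
The deadline for bend is shift 6 — holds.
weld can't be earlier than shift 2 — violated.
anneal is already locked to shift 6 — holds.
grind can only go in shift 3 to shift 6 — holds.
bend must be completed before grind — holds.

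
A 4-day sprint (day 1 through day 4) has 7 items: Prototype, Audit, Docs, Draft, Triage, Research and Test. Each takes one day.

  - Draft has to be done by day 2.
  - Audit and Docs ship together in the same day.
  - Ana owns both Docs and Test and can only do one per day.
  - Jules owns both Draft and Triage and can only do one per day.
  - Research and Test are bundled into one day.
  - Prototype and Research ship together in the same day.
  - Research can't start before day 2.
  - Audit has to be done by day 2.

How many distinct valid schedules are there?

30

Splitting on Prototype: it can be day 2 (6), day 3 (12), day 4 (12). Listing each branch's schedules as (Audit, Docs, Draft, Triage, Research, Test) by day number:
Prototype=day 2: (1,1,1,2,2,2) (1,1,1,3,2,2) (1,1,1,4,2,2) (1,1,2,1,2,2) (1,1,2,3,2,2) (1,1,2,4,2,2) — 6.
Prototype=day 3: (1,1,1,2,3,3) (1,1,1,3,3,3) (1,1,1,4,3,3) (1,1,2,1,3,3) (1,1,2,3,3,3) (1,1,2,4,3,3) (2,2,1,2,3,3) (2,2,1,3,3,3) (2,2,1,4,3,3) (2,2,2,1,3,3) (2,2,2,3,3,3) (2,2,2,4,3,3) — 12.
Prototype=day 4: (1,1,1,2,4,4) (1,1,1,3,4,4) (1,1,1,4,4,4) (1,1,2,1,4,4) (1,1,2,3,4,4) (1,1,2,4,4,4) (2,2,1,2,4,4) (2,2,1,3,4,4) (2,2,1,4,4,4) (2,2,2,1,4,4) (2,2,2,3,4,4) (2,2,2,4,4,4) — 12.
Summing: 6 + 12 + 12 = 30.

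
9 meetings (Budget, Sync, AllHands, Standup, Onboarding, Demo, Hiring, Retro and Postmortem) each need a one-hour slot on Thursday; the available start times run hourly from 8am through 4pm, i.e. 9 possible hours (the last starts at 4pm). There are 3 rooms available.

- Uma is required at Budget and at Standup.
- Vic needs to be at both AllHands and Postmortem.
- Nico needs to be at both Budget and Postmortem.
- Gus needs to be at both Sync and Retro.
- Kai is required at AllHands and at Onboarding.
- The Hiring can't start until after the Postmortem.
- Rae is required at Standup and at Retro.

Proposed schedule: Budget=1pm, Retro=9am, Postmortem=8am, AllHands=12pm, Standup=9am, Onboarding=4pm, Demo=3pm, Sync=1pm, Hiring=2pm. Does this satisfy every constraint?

Invalid. Rae is required at Standup and at Retro.

Gus needs to be at both Sync and Retro — holds.
Rae is required at Standup and at Retro — violated.
Nico needs to be at both Budget and Postmortem — holds.
Vic needs to be at both AllHands and Postmortem — holds.
The Hiring can't start until after the Postmortem — holds.
Uma is required at Budget and at Standup — holds.
There are 3 rooms available — holds.
Kai is required at AllHands and at Onboarding — holds.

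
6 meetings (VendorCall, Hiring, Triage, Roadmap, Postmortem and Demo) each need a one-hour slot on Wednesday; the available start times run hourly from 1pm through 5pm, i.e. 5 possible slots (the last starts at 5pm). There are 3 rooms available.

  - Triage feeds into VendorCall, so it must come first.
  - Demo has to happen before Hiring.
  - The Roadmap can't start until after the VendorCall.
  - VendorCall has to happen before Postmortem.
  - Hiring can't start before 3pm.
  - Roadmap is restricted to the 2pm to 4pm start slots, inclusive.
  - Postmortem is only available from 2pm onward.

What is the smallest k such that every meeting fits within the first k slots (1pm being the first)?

The precedence chain requires at least 3 distinct slots.
With at most 3 per slot and 6 meetings, at least 2 slots are needed.
3 works (last occupied slot: 3pm): for example Triage in 1pm; Roadmap in 3pm; Demo in 1pm; VendorCall in 2pm; Hiring in 3pm; Postmortem in 3pm.

3 slots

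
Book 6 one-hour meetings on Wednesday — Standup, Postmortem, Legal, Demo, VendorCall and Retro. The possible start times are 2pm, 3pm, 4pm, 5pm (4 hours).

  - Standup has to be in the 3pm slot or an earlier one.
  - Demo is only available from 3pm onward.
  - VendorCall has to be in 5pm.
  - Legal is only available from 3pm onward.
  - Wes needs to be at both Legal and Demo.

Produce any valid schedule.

Demo in 4pm, Legal in 3pm, Postmortem in 2pm, Retro in 2pm, Standup in 2pm, VendorCall in 5pm

Checking: Legal(3pm) != Demo(4pm); Legal=3pm in [3pm,5pm]; Demo=4pm in [3pm,5pm]; Standup=2pm in [2pm,3pm]; VendorCall=5pm in [5pm,5pm].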